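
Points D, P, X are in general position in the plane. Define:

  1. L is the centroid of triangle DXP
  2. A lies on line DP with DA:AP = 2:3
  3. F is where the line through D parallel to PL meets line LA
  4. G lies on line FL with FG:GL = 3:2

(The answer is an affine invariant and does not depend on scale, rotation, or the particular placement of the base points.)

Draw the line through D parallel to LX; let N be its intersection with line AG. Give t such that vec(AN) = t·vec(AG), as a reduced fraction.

t = -12

Choose coordinates D = (0, 0), P = (1, 0), X = (0, 1).
1. L is the centroid of triangle DXP ⇒ L = (1/3, 1/3)
2. A lies on line DP with DA:AP = 2:3 ⇒ A = (2/5, 0)
3. F is where the line through D parallel to PL meets line LA ⇒ F = (4/9, -2/9)
4. G lies on line FL with FG:GL = 3:2 ⇒ G = (17/45, 1/9)
through D parallel to LX: direction (-1/3, 2/3); meets AG at N = (2/3, -4/3)
N = A + t·(G−A) with t = -12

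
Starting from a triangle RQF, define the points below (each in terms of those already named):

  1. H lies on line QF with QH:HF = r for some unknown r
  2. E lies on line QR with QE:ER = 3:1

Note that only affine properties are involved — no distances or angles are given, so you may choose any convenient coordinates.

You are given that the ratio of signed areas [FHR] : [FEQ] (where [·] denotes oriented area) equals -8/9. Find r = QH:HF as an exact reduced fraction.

r = 1/2

Work in coordinates with R = (0, 0), Q = (1, 0), F = (0, 1).
1. With QH:HF = r, write λ = r/(r+1) so H = Q + λ·(F−Q); H is affine-linear in λ
2. E lies on line QR with QE:ER = 3:1 ⇒ E = (1/4, 0)
Every point depending on H is an affine combination of H and λ-independent points, so each such coordinate is linear in λ; the λ² term in each signed area is a multiple of (F−Q)×(F−Q) = 0, so 2·[FHR] and 2·[FEQ] are each linear in λ. Evaluating at λ=0 and λ=1:
  2·[FHR] = λ − 1,   2·[FEQ] = 3/4
So [FHR]:[FEQ] = (λ − 1) / (3/4). Setting this equal to -8/9:
  λ − 1 = -8/9·(3/4)  ⇒  λ = 1/3
Then r = λ/(1−λ) = (1/3)/(2/3) = 1/2. Check: with r = 1/2, H = (2/3, 1/3) and [FHR]:[FEQ] = -8/9 as required.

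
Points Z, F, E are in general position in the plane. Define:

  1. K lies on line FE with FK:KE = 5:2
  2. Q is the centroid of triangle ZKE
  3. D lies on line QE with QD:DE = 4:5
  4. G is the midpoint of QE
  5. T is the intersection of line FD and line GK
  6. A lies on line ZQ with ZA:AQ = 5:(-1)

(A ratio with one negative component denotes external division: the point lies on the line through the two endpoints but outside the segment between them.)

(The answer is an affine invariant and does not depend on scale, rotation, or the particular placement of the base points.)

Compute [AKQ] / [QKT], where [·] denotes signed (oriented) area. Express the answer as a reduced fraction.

Work in coordinates with Z = (0, 0), F = (1, 0), E = (0, 1).
1. K lies on line FE with FK:KE = 5:2 ⇒ K = (2/7, 5/7)
2. Q is the centroid of triangle ZKE ⇒ Q = (2/21, 4/7)
3. D lies on line QE with QD:DE = 4:5 ⇒ D = (10/189, 16/21)
4. G is the midpoint of QE ⇒ G = (1/21, 11/14)
5. T is the intersection of line FD and line GK ⇒ T = (8/903, 240/301)
6. A lies on line ZQ with ZA:AQ = 5:(-1) ⇒ A = (5/42, 5/7)
2·[AKQ] = -1/42, 2·[QKT] = 50/903
[AKQ]:[QKT] = -1/42:50/903 = -43/100

[AKQ]:[QKT] = -43/100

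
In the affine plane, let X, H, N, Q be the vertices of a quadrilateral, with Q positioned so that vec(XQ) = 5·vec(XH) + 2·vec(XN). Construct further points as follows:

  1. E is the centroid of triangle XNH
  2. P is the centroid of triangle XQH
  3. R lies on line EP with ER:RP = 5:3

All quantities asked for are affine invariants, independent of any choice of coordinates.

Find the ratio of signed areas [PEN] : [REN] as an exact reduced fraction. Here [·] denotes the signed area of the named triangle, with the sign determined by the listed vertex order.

[PEN]:[REN] = 8/5

Set X = (0, 0), H = (1, 0), N = (0, 1), Q = (5, 2); any affine frame gives the same invariant.
1. E is the centroid of triangle XNH ⇒ E = (1/3, 1/3)
2. P is the centroid of triangle XQH ⇒ P = (2, 2/3)
3. R lies on line EP with ER:RP = 5:3 ⇒ R = (11/8, 13/24)
2·[PEN] = -11/9, 2·[REN] = -55/72
[PEN]:[REN] = -11/9:-55/72 = 8/5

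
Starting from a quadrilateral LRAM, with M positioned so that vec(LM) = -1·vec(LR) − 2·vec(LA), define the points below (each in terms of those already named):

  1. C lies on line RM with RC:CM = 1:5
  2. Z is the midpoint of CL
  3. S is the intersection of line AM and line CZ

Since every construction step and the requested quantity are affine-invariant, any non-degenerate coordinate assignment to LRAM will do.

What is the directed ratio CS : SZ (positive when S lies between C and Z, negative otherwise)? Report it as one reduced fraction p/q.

Choose coordinates L = (0, 0), R = (1, 0), A = (0, 1), M = (-1, -2).
1. C lies on line RM with RC:CM = 1:5 ⇒ C = (2/3, -1/3)
2. Z is the midpoint of CL ⇒ Z = (1/3, -1/6)
3. S is the intersection of line AM and line CZ ⇒ S = (-2/7, 1/7)
S = C + t·(Z−C) with t = 20/7, so CS:SZ = t:(1−t) = 20/7:-13/7

CS:SZ = -20/13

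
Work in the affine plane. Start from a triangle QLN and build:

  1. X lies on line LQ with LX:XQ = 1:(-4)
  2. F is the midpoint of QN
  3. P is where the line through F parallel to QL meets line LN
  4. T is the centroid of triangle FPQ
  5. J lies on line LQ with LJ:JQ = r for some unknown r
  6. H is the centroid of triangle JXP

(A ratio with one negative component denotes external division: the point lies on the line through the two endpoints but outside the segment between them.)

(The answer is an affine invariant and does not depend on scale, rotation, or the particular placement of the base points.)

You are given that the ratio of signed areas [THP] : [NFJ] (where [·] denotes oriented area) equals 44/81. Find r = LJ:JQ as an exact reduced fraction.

r = 2/3

Assign Q = (0, 0), L = (1, 0), N = (0, 1) — the answer is frame-independent, so this choice is without loss of generality.
1. X lies on line LQ with LX:XQ = 1:(-4) ⇒ X = (4/3, 0)
2. F is the midpoint of QN ⇒ F = (0, 1/2)
3. P is where the line through F parallel to QL meets line LN ⇒ P = (1/2, 1/2)
4. T is the centroid of triangle FPQ ⇒ T = (1/6, 1/3)
5. With LJ:JQ = r, write λ = r/(r+1) so J = L + λ·(Q−L); J is affine-linear in λ
6. H is the centroid of triangle JXP ⇒ H is an affine combination of earlier points and hence also affine-linear in λ
Every point depending on J is an affine combination of J and λ-independent points, so each such coordinate is linear in λ; the λ² term in each signed area is a multiple of (Q−L)×(Q−L) = 0, so 2·[THP] and 2·[NFJ] are each linear in λ. Evaluating at λ=0 and λ=1:
  2·[THP] = -1/18·λ + 5/27,   2·[NFJ] = -1/2·λ + 1/2
So [THP]:[NFJ] = (-1/18·λ + 5/27) / (-1/2·λ + 1/2). Setting this equal to 44/81:
  -1/18·λ + 5/27 = 44/81·(-1/2·λ + 1/2)  ⇒  λ = 2/5
Then r = λ/(1−λ) = (2/5)/(3/5) = 2/3. Check: with r = 2/3, J = (3/5, 0) and [THP]:[NFJ] = 44/81 as required.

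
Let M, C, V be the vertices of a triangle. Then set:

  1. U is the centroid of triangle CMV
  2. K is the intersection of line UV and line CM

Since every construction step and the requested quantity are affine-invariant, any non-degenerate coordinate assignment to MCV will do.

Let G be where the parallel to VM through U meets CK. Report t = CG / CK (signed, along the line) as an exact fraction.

t = 4/3

Choose coordinates M = (0, 0), C = (1, 0), V = (0, 1).
1. U is the centroid of triangle CMV ⇒ U = (1/3, 1/3)
2. K is the intersection of line UV and line CM ⇒ K = (1/2, 0)
through U parallel to VM: direction (0, -1); meets CK at G = (1/3, 0)
G = C + t·(K−C) with t = 4/3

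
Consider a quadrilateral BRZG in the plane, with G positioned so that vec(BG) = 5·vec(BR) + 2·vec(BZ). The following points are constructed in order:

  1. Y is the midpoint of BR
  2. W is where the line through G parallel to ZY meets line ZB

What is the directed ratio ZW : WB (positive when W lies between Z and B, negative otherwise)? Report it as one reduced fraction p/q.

ZW:WB = -11/12

Choose coordinates B = (0, 0), R = (1, 0), Z = (0, 1), G = (5, 2).
1. Y is the midpoint of BR ⇒ Y = (1/2, 0)
2. W is where the line through G parallel to ZY meets line ZB ⇒ W = (0, 12)
W = Z + t·(B−Z) with t = -11, so ZW:WB = t:(1−t) = -11:12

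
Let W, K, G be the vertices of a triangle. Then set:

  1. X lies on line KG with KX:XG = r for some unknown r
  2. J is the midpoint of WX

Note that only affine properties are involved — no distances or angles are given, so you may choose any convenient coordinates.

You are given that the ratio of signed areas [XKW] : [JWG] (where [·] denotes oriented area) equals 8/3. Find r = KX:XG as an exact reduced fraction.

Work in coordinates with W = (0, 0), K = (1, 0), G = (0, 1).
1. With KX:XG = r, write λ = r/(r+1) so X = K + λ·(G−K); X is affine-linear in λ
2. J is the midpoint of WX ⇒ J is an affine combination of earlier points and hence also affine-linear in λ
Every point depending on X is an affine combination of X and λ-independent points, so each such coordinate is linear in λ; the λ² term in each signed area is a multiple of (G−K)×(G−K) = 0, so 2·[XKW] and 2·[JWG] are each linear in λ. Evaluating at λ=0 and λ=1:
  2·[XKW] = −λ,   2·[JWG] = 1/2·λ − 1/2
So [XKW]:[JWG] = (−λ) / (1/2·λ − 1/2). Setting this equal to 8/3:
  −λ = 8/3·(1/2·λ − 1/2)  ⇒  λ = 4/7
Then r = λ/(1−λ) = (4/7)/(3/7) = 4/3. Check: with r = 4/3, X = (3/7, 4/7) and [XKW]:[JWG] = 8/3 as required.

r = 4/3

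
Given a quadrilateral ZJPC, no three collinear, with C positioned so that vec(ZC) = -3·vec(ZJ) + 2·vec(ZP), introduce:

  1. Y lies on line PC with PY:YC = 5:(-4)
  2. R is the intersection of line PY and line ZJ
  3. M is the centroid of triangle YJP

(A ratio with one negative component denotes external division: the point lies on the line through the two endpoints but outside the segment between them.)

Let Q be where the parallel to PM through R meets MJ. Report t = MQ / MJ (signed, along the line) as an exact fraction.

t = 1/5

Set Z = (0, 0), J = (1, 0), P = (0, 1), C = (-3, 2); any affine frame gives the same invariant.
1. Y lies on line PC with PY:YC = 5:(-4) ⇒ Y = (-15, 6)
2. R is the intersection of line PY and line ZJ ⇒ R = (3, 0)
3. M is the centroid of triangle YJP ⇒ M = (-14/3, 7/3)
through R parallel to PM: direction (-14/3, 4/3); meets MJ at Q = (-53/15, 28/15)
Q = M + t·(J−M) with t = 1/5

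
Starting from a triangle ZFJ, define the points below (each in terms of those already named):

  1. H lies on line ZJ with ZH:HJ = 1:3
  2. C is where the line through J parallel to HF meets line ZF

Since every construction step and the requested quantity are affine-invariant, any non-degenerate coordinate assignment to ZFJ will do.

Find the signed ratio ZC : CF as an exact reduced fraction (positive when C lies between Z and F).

Assign Z = (0, 0), F = (1, 0), J = (0, 1) — the answer is frame-independent, so this choice is without loss of generality.
1. H lies on line ZJ with ZH:HJ = 1:3 ⇒ H = (0, 1/4)
2. C is where the line through J parallel to HF meets line ZF ⇒ C = (4, 0)
C = Z + t·(F−Z) with t = 4, so ZC:CF = t:(1−t) = 4:-3

ZC:CF = -4/3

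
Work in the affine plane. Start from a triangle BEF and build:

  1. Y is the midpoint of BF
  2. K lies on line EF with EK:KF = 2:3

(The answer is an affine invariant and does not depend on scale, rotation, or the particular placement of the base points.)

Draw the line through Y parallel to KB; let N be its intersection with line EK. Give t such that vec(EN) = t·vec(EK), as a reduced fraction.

t = 7/4

Choose coordinates B = (0, 0), E = (1, 0), F = (0, 1).
1. Y is the midpoint of BF ⇒ Y = (0, 1/2)
2. K lies on line EF with EK:KF = 2:3 ⇒ K = (3/5, 2/5)
through Y parallel to KB: direction (-3/5, -2/5); meets EK at N = (3/10, 7/10)
N = E + t·(K−E) with t = 7/4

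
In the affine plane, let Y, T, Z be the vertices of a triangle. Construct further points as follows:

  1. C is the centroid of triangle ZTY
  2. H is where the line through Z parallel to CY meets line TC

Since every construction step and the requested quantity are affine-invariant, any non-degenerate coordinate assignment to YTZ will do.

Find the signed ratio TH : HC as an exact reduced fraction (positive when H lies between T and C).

TH:HC = -2

Choose coordinates Y = (0, 0), T = (1, 0), Z = (0, 1).
1. C is the centroid of triangle ZTY ⇒ C = (1/3, 1/3)
2. H is where the line through Z parallel to CY meets line TC ⇒ H = (-1/3, 2/3)
H = T + t·(C−T) with t = 2, so TH:HC = t:(1−t) = 2:-1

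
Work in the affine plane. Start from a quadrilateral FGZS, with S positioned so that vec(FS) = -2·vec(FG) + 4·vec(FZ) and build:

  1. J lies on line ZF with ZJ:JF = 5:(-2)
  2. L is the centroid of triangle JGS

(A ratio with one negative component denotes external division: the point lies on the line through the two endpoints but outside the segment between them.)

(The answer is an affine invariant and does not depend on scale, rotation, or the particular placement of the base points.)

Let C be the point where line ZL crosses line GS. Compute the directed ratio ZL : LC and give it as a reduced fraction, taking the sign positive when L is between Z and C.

Choose coordinates F = (0, 0), G = (1, 0), Z = (0, 1), S = (-2, 4).
1. J lies on line ZF with ZJ:JF = 5:(-2) ⇒ J = (0, -2/3)
2. L is the centroid of triangle JGS ⇒ L = (-1/3, 10/9)
line ZL meets GS at C = (1/3, 8/9)
L = Z + t·(C−Z) with t = -1, so ZL:LC = -1:2

ZL:LC = -1/2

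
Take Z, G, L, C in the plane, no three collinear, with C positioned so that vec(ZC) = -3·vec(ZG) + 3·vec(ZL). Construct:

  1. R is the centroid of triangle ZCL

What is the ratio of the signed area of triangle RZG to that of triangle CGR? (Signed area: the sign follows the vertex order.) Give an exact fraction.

[RZG]:[CGR] = -2

Assign Z = (0, 0), G = (1, 0), L = (0, 1), C = (-3, 3) — the answer is frame-independent, so this choice is without loss of generality.
1. R is the centroid of triangle ZCL ⇒ R = (-1, 4/3)
2·[RZG] = 4/3, 2·[CGR] = -2/3
[RZG]:[CGR] = 4/3:-2/3 = -2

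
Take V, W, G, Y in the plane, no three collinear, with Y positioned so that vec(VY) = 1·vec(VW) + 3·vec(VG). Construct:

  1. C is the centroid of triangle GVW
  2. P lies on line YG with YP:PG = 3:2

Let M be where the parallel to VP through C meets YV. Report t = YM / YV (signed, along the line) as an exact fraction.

t = 2/9

Set V = (0, 0), W = (1, 0), G = (0, 1), Y = (1, 3); any affine frame gives the same invariant.
1. C is the centroid of triangle GVW ⇒ C = (1/3, 1/3)
2. P lies on line YG with YP:PG = 3:2 ⇒ P = (2/5, 9/5)
through C parallel to VP: direction (2/5, 9/5); meets YV at M = (7/9, 7/3)
M = Y + t·(V−Y) with t = 2/9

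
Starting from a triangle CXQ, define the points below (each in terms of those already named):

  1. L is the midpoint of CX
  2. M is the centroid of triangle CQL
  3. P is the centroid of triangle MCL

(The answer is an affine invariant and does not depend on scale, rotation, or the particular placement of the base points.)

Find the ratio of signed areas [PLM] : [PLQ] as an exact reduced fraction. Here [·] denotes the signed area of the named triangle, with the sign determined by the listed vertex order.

[PLM]:[PLQ] = 1/4

Assign C = (0, 0), X = (1, 0), Q = (0, 1) — the answer is frame-independent, so this choice is without loss of generality.
1. L is the midpoint of CX ⇒ L = (1/2, 0)
2. M is the centroid of triangle CQL ⇒ M = (1/6, 1/3)
3. P is the centroid of triangle MCL ⇒ P = (2/9, 1/9)
2·[PLM] = 1/18, 2·[PLQ] = 2/9
[PLM]:[PLQ] = 1/18:2/9 = 1/4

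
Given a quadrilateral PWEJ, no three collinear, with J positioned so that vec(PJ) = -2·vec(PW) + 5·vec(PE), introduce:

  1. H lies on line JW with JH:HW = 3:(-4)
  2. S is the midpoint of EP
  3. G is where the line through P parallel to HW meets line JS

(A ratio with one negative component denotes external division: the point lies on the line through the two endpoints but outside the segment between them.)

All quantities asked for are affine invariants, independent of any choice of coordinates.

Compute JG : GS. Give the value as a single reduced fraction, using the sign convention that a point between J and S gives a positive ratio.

Work in coordinates with P = (0, 0), W = (1, 0), E = (0, 1), J = (-2, 5).
1. H lies on line JW with JH:HW = 3:(-4) ⇒ H = (-11, 20)
2. S is the midpoint of EP ⇒ S = (0, 1/2)
3. G is where the line through P parallel to HW meets line JS ⇒ G = (6/7, -10/7)
G = J + t·(S−J) with t = 10/7, so JG:GS = t:(1−t) = 10/7:-3/7

JG:GS = -10/3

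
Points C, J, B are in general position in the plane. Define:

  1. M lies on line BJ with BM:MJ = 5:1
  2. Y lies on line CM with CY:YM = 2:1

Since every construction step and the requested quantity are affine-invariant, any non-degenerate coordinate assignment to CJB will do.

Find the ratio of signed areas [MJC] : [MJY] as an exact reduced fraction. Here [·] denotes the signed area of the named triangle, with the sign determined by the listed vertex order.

Work in coordinates with C = (0, 0), J = (1, 0), B = (0, 1).
1. M lies on line BJ with BM:MJ = 5:1 ⇒ M = (5/6, 1/6)
2. Y lies on line CM with CY:YM = 2:1 ⇒ Y = (5/9, 1/9)
2·[MJC] = -1/6, 2·[MJY] = -1/18
[MJC]:[MJY] = -1/6:-1/18 = 3

[MJC]:[MJY] = 3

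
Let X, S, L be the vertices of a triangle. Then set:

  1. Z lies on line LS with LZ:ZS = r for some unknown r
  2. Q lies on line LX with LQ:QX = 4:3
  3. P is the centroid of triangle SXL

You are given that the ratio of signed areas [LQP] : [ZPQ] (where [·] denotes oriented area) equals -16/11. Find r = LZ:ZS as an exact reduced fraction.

r = 1/3

Set X = (0, 0), S = (1, 0), L = (0, 1); any affine frame gives the same invariant.
1. With LZ:ZS = r, write λ = r/(r+1) so Z = L + λ·(S−L); Z is affine-linear in λ
2. Q lies on line LX with LQ:QX = 4:3 ⇒ Q = (0, 3/7)
3. P is the centroid of triangle SXL ⇒ P = (1/3, 1/3)
Every point depending on Z is an affine combination of Z and λ-independent points, so each such coordinate is linear in λ; the λ² term in each signed area is a multiple of (S−L)×(S−L) = 0, so 2·[LQP] and 2·[ZPQ] are each linear in λ. Evaluating at λ=0 and λ=1:
  2·[LQP] = 4/21,   2·[ZPQ] = 5/21·λ − 4/21
So [LQP]:[ZPQ] = (4/21) / (5/21·λ − 4/21). Setting this equal to -16/11:
  4/21 = -16/11·(5/21·λ − 4/21)  ⇒  λ = 1/4
Then r = λ/(1−λ) = (1/4)/(3/4) = 1/3. Check: with r = 1/3, Z = (1/4, 3/4) and [LQP]:[ZPQ] = -16/11 as required.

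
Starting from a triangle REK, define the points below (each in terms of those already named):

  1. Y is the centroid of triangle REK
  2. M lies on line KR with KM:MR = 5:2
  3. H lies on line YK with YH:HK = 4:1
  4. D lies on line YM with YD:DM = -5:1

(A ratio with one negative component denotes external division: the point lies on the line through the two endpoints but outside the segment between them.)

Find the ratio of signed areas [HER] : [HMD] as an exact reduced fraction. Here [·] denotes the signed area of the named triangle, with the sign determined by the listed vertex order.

Assign R = (0, 0), E = (1, 0), K = (0, 1) — the answer is frame-independent, so this choice is without loss of generality.
1. Y is the centroid of triangle REK ⇒ Y = (1/3, 1/3)
2. M lies on line KR with KM:MR = 5:2 ⇒ M = (0, 2/7)
3. H lies on line YK with YH:HK = 4:1 ⇒ H = (1/15, 13/15)
4. D lies on line YM with YD:DM = -5:1 ⇒ D = (-1/12, 23/84)
2·[HER] = -13/15, 2·[HMD] = -1/21
[HER]:[HMD] = -13/15:-1/21 = 91/5

[HER]:[HMD] = 91/5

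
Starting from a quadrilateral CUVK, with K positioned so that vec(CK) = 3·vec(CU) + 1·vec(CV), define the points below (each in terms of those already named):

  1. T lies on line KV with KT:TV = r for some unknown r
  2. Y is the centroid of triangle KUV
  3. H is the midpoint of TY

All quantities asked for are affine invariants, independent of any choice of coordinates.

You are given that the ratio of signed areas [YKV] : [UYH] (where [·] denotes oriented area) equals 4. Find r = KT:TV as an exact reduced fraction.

Choose coordinates C = (0, 0), U = (1, 0), V = (0, 1), K = (3, 1).
1. With KT:TV = r, write λ = r/(r+1) so T = K + λ·(V−K); T is affine-linear in λ
2. Y is the centroid of triangle KUV ⇒ Y = (4/3, 2/3)
3. H is the midpoint of TY ⇒ H is an affine combination of earlier points and hence also affine-linear in λ
Every point depending on T is an affine combination of T and λ-independent points, so each such coordinate is linear in λ; the λ² term in each signed area is a multiple of (V−K)×(V−K) = 0, so 2·[YKV] and 2·[UYH] are each linear in λ. Evaluating at λ=0 and λ=1:
  2·[YKV] = 1,   2·[UYH] = λ − 1/2
So [YKV]:[UYH] = (1) / (λ − 1/2). Setting this equal to 4:
  1 = 4·(λ − 1/2)  ⇒  λ = 3/4
Then r = λ/(1−λ) = (3/4)/(1/4) = 3. Check: with r = 3, T = (3/4, 1) and [YKV]:[UYH] = 4 as required.

r = 3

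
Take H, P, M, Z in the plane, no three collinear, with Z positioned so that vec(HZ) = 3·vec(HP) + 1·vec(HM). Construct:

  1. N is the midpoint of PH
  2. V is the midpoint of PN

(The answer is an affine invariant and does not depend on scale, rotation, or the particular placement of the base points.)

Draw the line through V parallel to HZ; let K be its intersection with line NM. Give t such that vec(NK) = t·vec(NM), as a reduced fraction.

Choose coordinates H = (0, 0), P = (1, 0), M = (0, 1), Z = (3, 1).
1. N is the midpoint of PH ⇒ N = (1/2, 0)
2. V is the midpoint of PN ⇒ V = (3/4, 0)
through V parallel to HZ: direction (3, 1); meets NM at K = (15/28, -1/14)
K = N + t·(M−N) with t = -1/14

t = -1/14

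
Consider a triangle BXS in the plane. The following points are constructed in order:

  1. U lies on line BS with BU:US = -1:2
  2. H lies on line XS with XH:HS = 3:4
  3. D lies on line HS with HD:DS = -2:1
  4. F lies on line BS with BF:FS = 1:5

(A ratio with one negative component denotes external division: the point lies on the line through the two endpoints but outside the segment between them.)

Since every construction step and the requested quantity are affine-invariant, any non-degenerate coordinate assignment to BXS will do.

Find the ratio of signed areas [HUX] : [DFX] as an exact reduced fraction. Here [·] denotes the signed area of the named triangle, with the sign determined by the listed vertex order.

[HUX]:[DFX] = 36/55

Work in coordinates with B = (0, 0), X = (1, 0), S = (0, 1).
1. U lies on line BS with BU:US = -1:2 ⇒ U = (0, -1)
2. H lies on line XS with XH:HS = 3:4 ⇒ H = (4/7, 3/7)
3. D lies on line HS with HD:DS = -2:1 ⇒ D = (-4/7, 11/7)
4. F lies on line BS with BF:FS = 1:5 ⇒ F = (0, 1/6)
2·[HUX] = 6/7, 2·[DFX] = 55/42
[HUX]:[DFX] = 6/7:55/42 = 36/55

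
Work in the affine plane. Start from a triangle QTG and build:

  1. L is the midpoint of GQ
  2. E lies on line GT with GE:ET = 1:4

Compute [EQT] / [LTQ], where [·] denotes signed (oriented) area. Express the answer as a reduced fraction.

Work in coordinates with Q = (0, 0), T = (1, 0), G = (0, 1).
1. L is the midpoint of GQ ⇒ L = (0, 1/2)
2. E lies on line GT with GE:ET = 1:4 ⇒ E = (1/5, 4/5)
2·[EQT] = 4/5, 2·[LTQ] = -1/2
[EQT]:[LTQ] = 4/5:-1/2 = -8/5

[EQT]:[LTQ] = -8/5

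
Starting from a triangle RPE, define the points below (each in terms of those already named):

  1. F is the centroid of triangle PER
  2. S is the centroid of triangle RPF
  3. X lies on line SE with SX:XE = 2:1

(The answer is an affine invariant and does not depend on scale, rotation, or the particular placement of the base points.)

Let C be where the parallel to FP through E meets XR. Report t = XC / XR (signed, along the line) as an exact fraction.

t = -2/7

Assign R = (0, 0), P = (1, 0), E = (0, 1) — the answer is frame-independent, so this choice is without loss of generality.
1. F is the centroid of triangle PER ⇒ F = (1/3, 1/3)
2. S is the centroid of triangle RPF ⇒ S = (4/9, 1/9)
3. X lies on line SE with SX:XE = 2:1 ⇒ X = (4/27, 19/27)
through E parallel to FP: direction (2/3, -1/3); meets XR at C = (4/21, 19/21)
C = X + t·(R−X) with t = -2/7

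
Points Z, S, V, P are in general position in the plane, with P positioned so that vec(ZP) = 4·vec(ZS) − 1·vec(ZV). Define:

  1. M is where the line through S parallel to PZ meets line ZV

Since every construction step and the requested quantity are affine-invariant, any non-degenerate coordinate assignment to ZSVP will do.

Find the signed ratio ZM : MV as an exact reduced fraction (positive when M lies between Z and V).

Set Z = (0, 0), S = (1, 0), V = (0, 1), P = (4, -1); any affine frame gives the same invariant.
1. M is where the line through S parallel to PZ meets line ZV ⇒ M = (0, 1/4)
M = Z + t·(V−Z) with t = 1/4, so ZM:MV = t:(1−t) = 1/4:3/4

ZM:MV = 1/3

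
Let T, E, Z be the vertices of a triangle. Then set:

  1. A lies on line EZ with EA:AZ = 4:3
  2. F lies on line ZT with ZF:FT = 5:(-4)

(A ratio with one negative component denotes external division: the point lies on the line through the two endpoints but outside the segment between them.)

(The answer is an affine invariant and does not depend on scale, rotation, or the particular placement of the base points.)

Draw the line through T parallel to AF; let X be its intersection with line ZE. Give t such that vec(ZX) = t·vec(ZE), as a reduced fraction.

t = 3/35

Choose coordinates T = (0, 0), E = (1, 0), Z = (0, 1).
1. A lies on line EZ with EA:AZ = 4:3 ⇒ A = (3/7, 4/7)
2. F lies on line ZT with ZF:FT = 5:(-4) ⇒ F = (0, -4)
through T parallel to AF: direction (-3/7, -32/7); meets ZE at X = (3/35, 32/35)
X = Z + t·(E−Z) with t = 3/35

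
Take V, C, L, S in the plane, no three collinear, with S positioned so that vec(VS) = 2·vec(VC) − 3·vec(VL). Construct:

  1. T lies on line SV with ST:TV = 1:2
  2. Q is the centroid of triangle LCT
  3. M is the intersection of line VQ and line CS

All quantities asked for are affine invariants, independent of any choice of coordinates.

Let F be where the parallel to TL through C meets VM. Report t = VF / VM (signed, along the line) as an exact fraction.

t = 18/17

Work in coordinates with V = (0, 0), C = (1, 0), L = (0, 1), S = (2, -3).
1. T lies on line SV with ST:TV = 1:2 ⇒ T = (4/3, -2)
2. Q is the centroid of triangle LCT ⇒ Q = (7/9, -1/3)
3. M is the intersection of line VQ and line CS ⇒ M = (7/6, -1/2)
through C parallel to TL: direction (-4/3, 3); meets VM at F = (21/17, -9/17)
F = V + t·(M−V) with t = 18/17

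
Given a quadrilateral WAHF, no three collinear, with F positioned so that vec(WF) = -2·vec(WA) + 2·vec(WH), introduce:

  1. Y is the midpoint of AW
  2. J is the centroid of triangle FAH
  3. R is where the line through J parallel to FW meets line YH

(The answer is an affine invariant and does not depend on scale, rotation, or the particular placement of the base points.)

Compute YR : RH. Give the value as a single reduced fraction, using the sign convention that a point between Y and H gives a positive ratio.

YR:RH = 1/2

Work in coordinates with W = (0, 0), A = (1, 0), H = (0, 1), F = (-2, 2).
1. Y is the midpoint of AW ⇒ Y = (1/2, 0)
2. J is the centroid of triangle FAH ⇒ J = (-1/3, 1)
3. R is where the line through J parallel to FW meets line YH ⇒ R = (1/3, 1/3)
R = Y + t·(H−Y) with t = 1/3, so YR:RH = t:(1−t) = 1/3:2/3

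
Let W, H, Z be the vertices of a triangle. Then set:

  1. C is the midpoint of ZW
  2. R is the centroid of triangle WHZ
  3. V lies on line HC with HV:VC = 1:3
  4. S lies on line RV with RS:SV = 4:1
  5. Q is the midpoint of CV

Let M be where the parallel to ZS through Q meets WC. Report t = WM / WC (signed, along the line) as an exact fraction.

t = 25/16

Assign W = (0, 0), H = (1, 0), Z = (0, 1) — the answer is frame-independent, so this choice is without loss of generality.
1. C is the midpoint of ZW ⇒ C = (0, 1/2)
2. R is the centroid of triangle WHZ ⇒ R = (1/3, 1/3)
3. V lies on line HC with HV:VC = 1:3 ⇒ V = (3/4, 1/8)
4. S lies on line RV with RS:SV = 4:1 ⇒ S = (2/3, 1/6)
5. Q is the midpoint of CV ⇒ Q = (3/8, 5/16)
through Q parallel to ZS: direction (2/3, -5/6); meets WC at M = (0, 25/32)
M = W + t·(C−W) with t = 25/16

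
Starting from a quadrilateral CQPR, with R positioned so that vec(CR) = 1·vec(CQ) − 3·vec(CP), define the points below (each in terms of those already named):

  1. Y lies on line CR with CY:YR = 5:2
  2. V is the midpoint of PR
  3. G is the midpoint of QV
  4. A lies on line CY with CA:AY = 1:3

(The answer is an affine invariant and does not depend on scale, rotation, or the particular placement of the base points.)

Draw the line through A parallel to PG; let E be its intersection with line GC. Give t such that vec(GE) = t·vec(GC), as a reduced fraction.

t = 33/28

Set C = (0, 0), Q = (1, 0), P = (0, 1), R = (1, -3); any affine frame gives the same invariant.
1. Y lies on line CR with CY:YR = 5:2 ⇒ Y = (5/7, -15/7)
2. V is the midpoint of PR ⇒ V = (1/2, -1)
3. G is the midpoint of QV ⇒ G = (3/4, -1/2)
4. A lies on line CY with CA:AY = 1:3 ⇒ A = (5/28, -15/28)
through A parallel to PG: direction (3/4, -3/2); meets GC at E = (-15/112, 5/56)
E = G + t·(C−G) with t = 33/28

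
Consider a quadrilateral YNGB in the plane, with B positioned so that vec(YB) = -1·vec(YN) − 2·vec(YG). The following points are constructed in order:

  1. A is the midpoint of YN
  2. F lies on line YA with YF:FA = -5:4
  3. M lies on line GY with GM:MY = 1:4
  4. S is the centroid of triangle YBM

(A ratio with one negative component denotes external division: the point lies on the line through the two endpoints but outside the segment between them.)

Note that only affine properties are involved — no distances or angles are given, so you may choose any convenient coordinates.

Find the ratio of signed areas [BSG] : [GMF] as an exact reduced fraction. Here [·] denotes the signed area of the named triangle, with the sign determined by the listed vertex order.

Choose coordinates Y = (0, 0), N = (1, 0), G = (0, 1), B = (-1, -2).
1. A is the midpoint of YN ⇒ A = (1/2, 0)
2. F lies on line YA with YF:FA = -5:4 ⇒ F = (5/2, 0)
3. M lies on line GY with GM:MY = 1:4 ⇒ M = (0, 4/5)
4. S is the centroid of triangle YBM ⇒ S = (-1/3, -2/5)
2·[BSG] = 2/5, 2·[GMF] = 1/2
[BSG]:[GMF] = 2/5:1/2 = 4/5

[BSG]:[GMF] = 4/5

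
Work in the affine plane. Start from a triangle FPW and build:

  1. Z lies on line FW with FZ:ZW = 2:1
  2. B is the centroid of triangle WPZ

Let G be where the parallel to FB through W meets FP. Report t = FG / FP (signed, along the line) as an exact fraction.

Assign F = (0, 0), P = (1, 0), W = (0, 1) — the answer is frame-independent, so this choice is without loss of generality.
1. Z lies on line FW with FZ:ZW = 2:1 ⇒ Z = (0, 2/3)
2. B is the centroid of triangle WPZ ⇒ B = (1/3, 5/9)
through W parallel to FB: direction (1/3, 5/9); meets FP at G = (-3/5, 0)
G = F + t·(P−F) with t = -3/5

t = -3/5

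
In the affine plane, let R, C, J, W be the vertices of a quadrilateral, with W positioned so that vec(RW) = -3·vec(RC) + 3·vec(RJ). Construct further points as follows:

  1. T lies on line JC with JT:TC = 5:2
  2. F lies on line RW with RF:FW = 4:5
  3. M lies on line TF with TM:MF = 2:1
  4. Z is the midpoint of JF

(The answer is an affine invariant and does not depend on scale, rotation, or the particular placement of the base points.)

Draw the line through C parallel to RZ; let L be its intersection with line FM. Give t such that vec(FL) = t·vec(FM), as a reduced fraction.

Assign R = (0, 0), C = (1, 0), J = (0, 1), W = (-3, 3) — the answer is frame-independent, so this choice is without loss of generality.
1. T lies on line JC with JT:TC = 5:2 ⇒ T = (5/7, 2/7)
2. F lies on line RW with RF:FW = 4:5 ⇒ F = (-4/3, 4/3)
3. M lies on line TF with TM:MF = 2:1 ⇒ M = (-41/63, 62/63)
4. Z is the midpoint of JF ⇒ Z = (-2/3, 7/6)
through C parallel to RZ: direction (-2/3, 7/6); meets FM at L = (63/71, 14/71)
L = F + t·(M−F) with t = 231/71

t = 231/71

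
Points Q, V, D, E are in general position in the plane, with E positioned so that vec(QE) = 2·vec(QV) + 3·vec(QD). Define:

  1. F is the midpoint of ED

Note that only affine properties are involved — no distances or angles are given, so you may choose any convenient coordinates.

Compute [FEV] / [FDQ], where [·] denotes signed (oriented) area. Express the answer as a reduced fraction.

[FEV]:[FDQ] = -2

Assign Q = (0, 0), V = (1, 0), D = (0, 1), E = (2, 3) — the answer is frame-independent, so this choice is without loss of generality.
1. F is the midpoint of ED ⇒ F = (1, 2)
2·[FEV] = -2, 2·[FDQ] = 1
[FEV]:[FDQ] = -2:1 = -2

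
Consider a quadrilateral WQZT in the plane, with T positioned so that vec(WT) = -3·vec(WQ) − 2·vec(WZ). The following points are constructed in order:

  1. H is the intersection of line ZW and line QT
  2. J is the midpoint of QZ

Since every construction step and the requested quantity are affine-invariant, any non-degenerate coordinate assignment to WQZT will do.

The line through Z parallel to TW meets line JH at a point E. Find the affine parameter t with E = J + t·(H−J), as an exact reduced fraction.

Work in coordinates with W = (0, 0), Q = (1, 0), Z = (0, 1), T = (-3, -2).
1. H is the intersection of line ZW and line QT ⇒ H = (0, -1/2)
2. J is the midpoint of QZ ⇒ J = (1/2, 1/2)
through Z parallel to TW: direction (3, 2); meets JH at E = (9/8, 7/4)
E = J + t·(H−J) with t = -5/4

t = -5/4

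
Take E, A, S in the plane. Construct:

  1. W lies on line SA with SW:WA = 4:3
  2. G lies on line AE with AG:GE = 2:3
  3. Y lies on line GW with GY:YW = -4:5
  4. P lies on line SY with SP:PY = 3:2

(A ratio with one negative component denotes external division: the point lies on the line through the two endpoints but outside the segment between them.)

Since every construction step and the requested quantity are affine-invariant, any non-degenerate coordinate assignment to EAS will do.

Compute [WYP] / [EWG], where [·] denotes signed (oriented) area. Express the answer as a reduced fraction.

Work in coordinates with E = (0, 0), A = (1, 0), S = (0, 1).
1. W lies on line SA with SW:WA = 4:3 ⇒ W = (4/7, 3/7)
2. G lies on line AE with AG:GE = 2:3 ⇒ G = (3/5, 0)
3. Y lies on line GW with GY:YW = -4:5 ⇒ Y = (5/7, -12/7)
4. P lies on line SY with SP:PY = 3:2 ⇒ P = (3/7, -22/35)
2·[WYP] = -16/35, 2·[EWG] = -9/35
[WYP]:[EWG] = -16/35:-9/35 = 16/9

[WYP]:[EWG] = 16/9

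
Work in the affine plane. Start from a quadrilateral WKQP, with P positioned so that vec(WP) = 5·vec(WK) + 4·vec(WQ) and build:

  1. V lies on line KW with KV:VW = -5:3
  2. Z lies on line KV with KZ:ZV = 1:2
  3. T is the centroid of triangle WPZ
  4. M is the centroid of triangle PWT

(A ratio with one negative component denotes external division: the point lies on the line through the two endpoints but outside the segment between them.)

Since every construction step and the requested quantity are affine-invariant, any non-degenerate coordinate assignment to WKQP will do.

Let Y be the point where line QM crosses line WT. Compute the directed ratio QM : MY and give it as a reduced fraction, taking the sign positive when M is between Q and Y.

QM:MY = 89/4

Choose coordinates W = (0, 0), K = (1, 0), Q = (0, 1), P = (5, 4).
1. V lies on line KW with KV:VW = -5:3 ⇒ V = (-3/2, 0)
2. Z lies on line KV with KZ:ZV = 1:2 ⇒ Z = (1/6, 0)
3. T is the centroid of triangle WPZ ⇒ T = (31/18, 4/3)
4. M is the centroid of triangle PWT ⇒ M = (121/54, 16/9)
line QM meets WT at Y = (3751/1602, 484/267)
M = Q + t·(Y−Q) with t = 89/93, so QM:MY = 89/93:4/93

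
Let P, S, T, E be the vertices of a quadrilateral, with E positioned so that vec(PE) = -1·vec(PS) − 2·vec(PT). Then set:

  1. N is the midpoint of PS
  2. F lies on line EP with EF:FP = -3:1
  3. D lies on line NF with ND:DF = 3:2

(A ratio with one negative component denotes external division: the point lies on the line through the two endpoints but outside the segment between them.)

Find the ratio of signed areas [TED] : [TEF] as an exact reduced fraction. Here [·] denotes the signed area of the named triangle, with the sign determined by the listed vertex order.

[TED]:[TEF] = 19/15

Choose coordinates P = (0, 0), S = (1, 0), T = (0, 1), E = (-1, -2).
1. N is the midpoint of PS ⇒ N = (1/2, 0)
2. F lies on line EP with EF:FP = -3:1 ⇒ F = (1/2, 1)
3. D lies on line NF with ND:DF = 3:2 ⇒ D = (1/2, 3/5)
2·[TED] = 19/10, 2·[TEF] = 3/2
[TED]:[TEF] = 19/10:3/2 = 19/15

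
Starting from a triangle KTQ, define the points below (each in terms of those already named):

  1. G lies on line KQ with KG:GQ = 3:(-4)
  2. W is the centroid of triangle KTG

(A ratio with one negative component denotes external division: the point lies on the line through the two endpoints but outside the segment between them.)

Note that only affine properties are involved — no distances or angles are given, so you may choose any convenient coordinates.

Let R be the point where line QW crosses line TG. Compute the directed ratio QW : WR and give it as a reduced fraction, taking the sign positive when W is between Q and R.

Choose coordinates K = (0, 0), T = (1, 0), Q = (0, 1).
1. G lies on line KQ with KG:GQ = 3:(-4) ⇒ G = (0, -3)
2. W is the centroid of triangle KTG ⇒ W = (1/3, -1)
line QW meets TG at R = (4/9, -5/3)
W = Q + t·(R−Q) with t = 3/4, so QW:WR = 3/4:1/4

QW:WR = 3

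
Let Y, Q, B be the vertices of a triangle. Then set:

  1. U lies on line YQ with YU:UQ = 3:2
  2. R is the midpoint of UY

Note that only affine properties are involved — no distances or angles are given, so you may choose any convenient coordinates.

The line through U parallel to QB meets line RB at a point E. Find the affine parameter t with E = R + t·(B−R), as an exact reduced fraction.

t = 3/7

Work in coordinates with Y = (0, 0), Q = (1, 0), B = (0, 1).
1. U lies on line YQ with YU:UQ = 3:2 ⇒ U = (3/5, 0)
2. R is the midpoint of UY ⇒ R = (3/10, 0)
through U parallel to QB: direction (-1, 1); meets RB at E = (6/35, 3/7)
E = R + t·(B−R) with t = 3/7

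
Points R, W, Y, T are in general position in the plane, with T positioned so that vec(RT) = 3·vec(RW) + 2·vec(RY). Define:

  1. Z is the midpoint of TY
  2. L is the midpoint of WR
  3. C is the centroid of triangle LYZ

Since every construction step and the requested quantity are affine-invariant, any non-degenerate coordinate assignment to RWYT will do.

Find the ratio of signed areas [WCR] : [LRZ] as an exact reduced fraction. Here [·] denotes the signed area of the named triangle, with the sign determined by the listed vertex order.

[WCR]:[LRZ] = -10/9

Choose coordinates R = (0, 0), W = (1, 0), Y = (0, 1), T = (3, 2).
1. Z is the midpoint of TY ⇒ Z = (3/2, 3/2)
2. L is the midpoint of WR ⇒ L = (1/2, 0)
3. C is the centroid of triangle LYZ ⇒ C = (2/3, 5/6)
2·[WCR] = 5/6, 2·[LRZ] = -3/4
[WCR]:[LRZ] = 5/6:-3/4 = -10/9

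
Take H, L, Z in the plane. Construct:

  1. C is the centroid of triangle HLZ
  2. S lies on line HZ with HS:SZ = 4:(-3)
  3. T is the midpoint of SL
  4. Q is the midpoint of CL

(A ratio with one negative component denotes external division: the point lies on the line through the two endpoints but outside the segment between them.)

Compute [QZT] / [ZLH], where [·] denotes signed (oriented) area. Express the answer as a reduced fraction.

Choose coordinates H = (0, 0), L = (1, 0), Z = (0, 1).
1. C is the centroid of triangle HLZ ⇒ C = (1/3, 1/3)
2. S lies on line HZ with HS:SZ = 4:(-3) ⇒ S = (0, 4)
3. T is the midpoint of SL ⇒ T = (1/2, 2)
4. Q is the midpoint of CL ⇒ Q = (2/3, 1/6)
2·[QZT] = -13/12, 2·[ZLH] = -1
[QZT]:[ZLH] = -13/12:-1 = 13/12

[QZT]:[ZLH] = 13/12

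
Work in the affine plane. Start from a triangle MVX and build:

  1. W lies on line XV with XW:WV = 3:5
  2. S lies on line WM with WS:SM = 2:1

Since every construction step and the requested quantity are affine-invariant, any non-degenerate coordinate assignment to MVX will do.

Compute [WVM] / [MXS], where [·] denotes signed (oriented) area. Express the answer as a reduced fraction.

[WVM]:[MXS] = 5

Work in coordinates with M = (0, 0), V = (1, 0), X = (0, 1).
1. W lies on line XV with XW:WV = 3:5 ⇒ W = (3/8, 5/8)
2. S lies on line WM with WS:SM = 2:1 ⇒ S = (1/8, 5/24)
2·[WVM] = -5/8, 2·[MXS] = -1/8
[WVM]:[MXS] = -5/8:-1/8 = 5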